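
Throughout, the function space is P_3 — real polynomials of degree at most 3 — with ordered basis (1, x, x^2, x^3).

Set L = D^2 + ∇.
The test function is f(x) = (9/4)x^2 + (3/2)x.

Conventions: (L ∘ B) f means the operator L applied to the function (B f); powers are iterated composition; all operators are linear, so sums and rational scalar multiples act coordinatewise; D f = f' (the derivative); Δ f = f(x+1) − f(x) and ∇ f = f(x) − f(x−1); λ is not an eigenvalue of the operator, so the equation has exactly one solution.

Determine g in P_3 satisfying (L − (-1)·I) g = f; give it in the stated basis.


write g with unknown coordinates in the stated basis and equate coefficients in (L − (-1)·I) g = f
solving from the highest basis element down gives g = (9/4)x^2 - 3x + 3/4
check: L g = (9/2)x - 3/4
so L g − (-1)·g = (9/4)x^2 + (3/2)x = f ✓

the result is g(x) = (9/4)x^2 - 3x + 3/4


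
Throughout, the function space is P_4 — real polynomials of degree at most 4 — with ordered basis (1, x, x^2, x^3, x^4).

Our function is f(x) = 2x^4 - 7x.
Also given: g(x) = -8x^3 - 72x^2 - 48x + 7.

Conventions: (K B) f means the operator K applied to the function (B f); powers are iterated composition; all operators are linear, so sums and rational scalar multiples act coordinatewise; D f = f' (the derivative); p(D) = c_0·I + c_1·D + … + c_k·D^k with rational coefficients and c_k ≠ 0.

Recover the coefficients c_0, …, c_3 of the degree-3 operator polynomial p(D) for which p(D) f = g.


D^0 f = 2x^4 - 7x
D^1 f = 8x^3 - 7
D^2 f = 24x^2
D^3 f = 48x
matching coefficients of g against c_0 f + c_1 Df + … from the top degree down determines the c_i
solution: c_0 = 0, c_1 = -1, c_2 = -3, c_3 = -1

c_0 = 0, c_1 = -1, c_2 = -3, c_3 = -1


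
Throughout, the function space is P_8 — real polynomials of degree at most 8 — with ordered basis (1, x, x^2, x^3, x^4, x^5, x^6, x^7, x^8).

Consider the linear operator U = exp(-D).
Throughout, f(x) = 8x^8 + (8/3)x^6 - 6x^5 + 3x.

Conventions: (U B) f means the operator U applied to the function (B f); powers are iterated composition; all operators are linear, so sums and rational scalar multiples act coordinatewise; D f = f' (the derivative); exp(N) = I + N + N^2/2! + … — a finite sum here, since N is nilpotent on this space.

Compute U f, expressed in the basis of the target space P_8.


order-1 term: -64x^7 - 16x^5 + 30x^4 - 3
order-2 term: 224x^6 + 40x^4 - 60x^3
order-3 term: -448x^5 - (160/3)x^3 + 60x^2
order-4 term: 560x^4 + 40x^2 - 30x
order-5 term: -448x^3 - 16x + 6
order-6 term: 224x^2 + 8/3
order-7 term: -64x
order-8 term: 8
the series for exp(-D) f terminates at order 8
exp(-D) f = 8x^8 - 64x^7 + (680/3)x^6 - 470x^5 + 630x^4 - (1684/3)x^3 + 324x^2 - 107x + 41/3

the image equals g(x) = 8x^8 - 64x^7 + (680/3)x^6 - 470x^5 + 630x^4 - (1684/3)x^3 + 324x^2 - 107x + 41/3


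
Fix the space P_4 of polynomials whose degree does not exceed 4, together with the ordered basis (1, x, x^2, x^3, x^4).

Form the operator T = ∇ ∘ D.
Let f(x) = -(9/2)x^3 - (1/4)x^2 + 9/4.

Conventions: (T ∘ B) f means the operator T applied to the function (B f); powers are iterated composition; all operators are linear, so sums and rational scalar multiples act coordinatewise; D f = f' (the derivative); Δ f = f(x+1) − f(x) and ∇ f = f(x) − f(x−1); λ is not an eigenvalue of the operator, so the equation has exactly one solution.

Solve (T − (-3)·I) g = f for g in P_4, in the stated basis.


the image equals g(x) = -(3/2)x^3 - (1/12)x^2 + 3x - 25/36

write g with unknown coordinates in the stated basis and equate coefficients in (T − (-3)·I) g = f
solving from the highest basis element down gives g = -(3/2)x^3 - (1/12)x^2 + 3x - 25/36
check: T g = -9x + 13/3
so T g − (-3)·g = -(9/2)x^3 - (1/4)x^2 + 9/4 = f ✓


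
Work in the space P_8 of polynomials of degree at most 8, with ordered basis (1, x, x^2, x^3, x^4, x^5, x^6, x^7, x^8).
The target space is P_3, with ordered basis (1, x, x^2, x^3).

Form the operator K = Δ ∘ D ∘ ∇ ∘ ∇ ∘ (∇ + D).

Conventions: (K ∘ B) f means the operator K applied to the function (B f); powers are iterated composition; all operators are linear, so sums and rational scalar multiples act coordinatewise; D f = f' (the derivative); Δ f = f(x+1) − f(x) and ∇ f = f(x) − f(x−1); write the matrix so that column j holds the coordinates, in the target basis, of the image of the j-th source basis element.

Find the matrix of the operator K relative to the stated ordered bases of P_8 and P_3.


image of 1: 0
image of x: 0
image of x^2: 0
image of x^3: 0
image of x^4: 0
image of x^5: 240
image of x^6: 1440x - 1080
image of x^7: 5040x^2 - 7560x + 4620
image of x^8: 13440x^3 - 30240x^2 + 36960x - 16800
each image's coordinates form column j of the matrix

the matrix is [[0, 0, 0, 0, 0, 240, -1080, 4620, -16800]; [0, 0, 0, 0, 0, 0, 1440, -7560, 36960]; [0, 0, 0, 0, 0, 0, 0, 5040, -30240]; [0, 0, 0, 0, 0, 0, 0, 0, 13440]] (rows listed top to bottom)


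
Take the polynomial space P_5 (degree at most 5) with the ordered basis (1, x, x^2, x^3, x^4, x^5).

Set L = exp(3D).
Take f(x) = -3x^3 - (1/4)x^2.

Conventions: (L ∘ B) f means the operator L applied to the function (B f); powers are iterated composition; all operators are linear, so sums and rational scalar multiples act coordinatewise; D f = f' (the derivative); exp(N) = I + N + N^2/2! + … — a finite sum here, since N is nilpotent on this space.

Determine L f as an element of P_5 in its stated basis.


order-1 term: -27x^2 - (3/2)x
order-2 term: -81x - 9/4
order-3 term: -81
the series for exp(3D) f terminates at order 3
exp(3D) f = -3x^3 - (109/4)x^2 - (165/2)x - 333/4

the result is g(x) = -3x^3 - (109/4)x^2 - (165/2)x - 333/4


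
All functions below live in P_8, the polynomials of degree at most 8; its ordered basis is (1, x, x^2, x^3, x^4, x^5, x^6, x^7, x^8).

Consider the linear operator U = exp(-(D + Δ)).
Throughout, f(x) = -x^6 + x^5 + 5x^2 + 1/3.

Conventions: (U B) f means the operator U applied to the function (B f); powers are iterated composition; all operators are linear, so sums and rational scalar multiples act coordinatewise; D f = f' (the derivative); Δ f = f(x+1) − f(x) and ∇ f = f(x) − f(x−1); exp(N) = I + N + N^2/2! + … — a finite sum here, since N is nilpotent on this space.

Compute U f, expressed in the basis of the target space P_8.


order-1 term: 12x^5 + 5x^4 + 10x^3 + 5x^2 - 19x - 5
order-2 term: -60x^4 - 80x^3 - 105x^2 - 65x + 3
order-3 term: 160x^3 + 280x^2 + 300x + 125
order-4 term: -240x^2 - 400x - 260
order-5 term: 192x + 208
order-6 term: -64
the series for exp(-(D + Δ)) f terminates at order 6
exp(-(D + Δ)) f = -x^6 + 13x^5 - 55x^4 + 90x^3 - 55x^2 + 8x + 22/3

g(x) = -x^6 + 13x^5 - 55x^4 + 90x^3 - 55x^2 + 8x + 22/3


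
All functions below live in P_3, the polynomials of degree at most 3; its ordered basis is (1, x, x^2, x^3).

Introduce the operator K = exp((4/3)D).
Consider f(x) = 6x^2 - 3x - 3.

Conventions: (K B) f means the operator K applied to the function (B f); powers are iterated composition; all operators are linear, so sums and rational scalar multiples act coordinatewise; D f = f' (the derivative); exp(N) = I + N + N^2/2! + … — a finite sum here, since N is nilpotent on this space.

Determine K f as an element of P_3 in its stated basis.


order-1 term: 16x - 4
order-2 term: 32/3
the series for exp((4/3)D) f terminates at order 2
exp((4/3)D) f = 6x^2 + 13x + 11/3

g(x) = 6x^2 + 13x + 11/3


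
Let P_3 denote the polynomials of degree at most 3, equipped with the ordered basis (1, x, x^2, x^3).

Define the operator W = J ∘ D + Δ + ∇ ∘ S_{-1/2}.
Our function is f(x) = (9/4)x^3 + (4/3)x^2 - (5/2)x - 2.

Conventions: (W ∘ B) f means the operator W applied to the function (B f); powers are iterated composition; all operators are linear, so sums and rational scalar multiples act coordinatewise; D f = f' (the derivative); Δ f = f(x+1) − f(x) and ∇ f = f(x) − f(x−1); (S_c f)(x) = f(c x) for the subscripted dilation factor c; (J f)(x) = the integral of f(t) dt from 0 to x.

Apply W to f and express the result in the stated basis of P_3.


the image equals g(x) = (9/4)x^3 + (695/96)x^2 + (809/96)x + 55/32

D f = (27/4)x^2 + (8/3)x - 5/2
J D f = (9/4)x^3 + (4/3)x^2 - (5/2)x
Δ f = (27/4)x^2 + (113/12)x + 13/12
S_{-1/2} f = -(9/32)x^3 + (1/3)x^2 + (5/4)x - 2
∇ S_{-1/2} f = -(27/32)x^2 + (145/96)x + 61/96
(J ∘ D + Δ + ∇ ∘ S_{-1/2}) f = (9/4)x^3 + (695/96)x^2 + (809/96)x + 55/32


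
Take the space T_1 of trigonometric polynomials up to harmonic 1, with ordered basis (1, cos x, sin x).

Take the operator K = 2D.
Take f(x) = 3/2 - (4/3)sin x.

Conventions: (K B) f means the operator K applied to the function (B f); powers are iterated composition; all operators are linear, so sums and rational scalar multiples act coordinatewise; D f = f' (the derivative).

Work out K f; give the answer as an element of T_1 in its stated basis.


the image equals g(x) = -(8/3)cos x

D f = -(4/3)cos x
(2D) f = -(8/3)cos x


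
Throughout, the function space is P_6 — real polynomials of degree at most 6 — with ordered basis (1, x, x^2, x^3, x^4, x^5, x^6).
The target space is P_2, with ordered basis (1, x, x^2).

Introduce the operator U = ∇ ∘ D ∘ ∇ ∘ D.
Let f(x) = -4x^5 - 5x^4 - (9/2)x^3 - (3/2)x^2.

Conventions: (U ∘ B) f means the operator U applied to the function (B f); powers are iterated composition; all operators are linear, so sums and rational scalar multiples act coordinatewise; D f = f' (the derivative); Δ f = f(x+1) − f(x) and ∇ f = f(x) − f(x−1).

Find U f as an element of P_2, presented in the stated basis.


D f = -20x^4 - 20x^3 - (27/2)x^2 - 3x
∇ D f = -80x^3 + 60x^2 - 47x + 21/2
D ∇ D f = -240x^2 + 120x - 47
∇ (D ∘ ∇ ∘ D) f = -480x + 360

the result is g(x) = -480x + 360


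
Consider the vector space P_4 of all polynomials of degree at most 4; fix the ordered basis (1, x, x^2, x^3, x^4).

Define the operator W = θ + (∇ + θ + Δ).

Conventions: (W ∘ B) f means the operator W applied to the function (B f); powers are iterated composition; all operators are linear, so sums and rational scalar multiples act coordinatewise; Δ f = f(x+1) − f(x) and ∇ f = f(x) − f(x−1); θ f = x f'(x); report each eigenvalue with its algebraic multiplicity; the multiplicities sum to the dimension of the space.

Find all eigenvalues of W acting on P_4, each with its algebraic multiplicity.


λ = 0 (multiplicity 1), λ = 2 (multiplicity 1), λ = 4 (multiplicity 1), λ = 6 (multiplicity 1), λ = 8 (multiplicity 1)

image of 1: 0
image of x: 2x + 2
image of x^2: 4x^2 + 4x
image of x^3: 6x^3 + 6x^2 + 2
image of x^4: 8x^4 + 8x^3 + 8x
the matrix is upper triangular; its diagonal is (0, 2, 4, 6, 8)
for a triangular matrix the eigenvalues are the diagonal entries, with algebraic multiplicity their repetition count


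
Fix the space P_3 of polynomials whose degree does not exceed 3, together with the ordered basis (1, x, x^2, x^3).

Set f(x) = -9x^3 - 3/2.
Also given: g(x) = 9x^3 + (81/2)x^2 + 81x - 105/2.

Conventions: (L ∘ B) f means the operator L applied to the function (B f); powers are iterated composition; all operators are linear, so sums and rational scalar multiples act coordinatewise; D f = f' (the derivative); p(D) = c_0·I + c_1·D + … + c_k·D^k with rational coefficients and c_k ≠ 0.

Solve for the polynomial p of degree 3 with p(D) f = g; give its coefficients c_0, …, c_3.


D^0 f = -9x^3 - 3/2
D^1 f = -27x^2
D^2 f = -54x
D^3 f = -54
matching coefficients of g against c_0 f + c_1 Df + … from the top degree down determines the c_i
solution: c_0 = -1, c_1 = -3/2, c_2 = -3/2, c_3 = 1

p(D) = -I − (3/2)·D − (3/2)·D^2 + D^3, i.e. c_0 = -1, c_1 = -3/2, c_2 = -3/2, c_3 = 1


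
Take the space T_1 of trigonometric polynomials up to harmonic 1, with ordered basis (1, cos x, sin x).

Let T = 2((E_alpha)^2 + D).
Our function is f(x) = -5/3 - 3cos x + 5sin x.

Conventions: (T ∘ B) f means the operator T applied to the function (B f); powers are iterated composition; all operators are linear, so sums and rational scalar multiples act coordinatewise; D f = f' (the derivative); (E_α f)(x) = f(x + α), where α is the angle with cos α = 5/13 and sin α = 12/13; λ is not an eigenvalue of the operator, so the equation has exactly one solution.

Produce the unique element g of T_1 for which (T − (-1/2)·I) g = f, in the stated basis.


the result is g(x) = -2/3 - (9718/8465)cos x - (10006/8465)sin x

write g with unknown coordinates in the stated basis and equate coefficients in (T − (-1/2)·I) g = f
solving from the highest basis element down gives g = -2/3 - (9718/8465)cos x - (10006/8465)sin x
check: T g = -4/3 - (20536/8465)cos x + (47328/8465)sin x
so T g − (-1/2)·g = -5/3 - 3cos x + 5sin x = f ✓


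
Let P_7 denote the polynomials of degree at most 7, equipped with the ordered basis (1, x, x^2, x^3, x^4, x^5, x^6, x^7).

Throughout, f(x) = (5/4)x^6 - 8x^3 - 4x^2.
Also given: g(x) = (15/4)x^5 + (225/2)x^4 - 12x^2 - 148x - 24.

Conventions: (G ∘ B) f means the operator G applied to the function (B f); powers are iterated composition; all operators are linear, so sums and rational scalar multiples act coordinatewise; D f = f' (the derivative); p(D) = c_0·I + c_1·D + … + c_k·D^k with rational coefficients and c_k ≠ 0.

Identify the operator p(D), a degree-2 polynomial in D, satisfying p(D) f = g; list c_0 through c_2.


p(D) = (1/2)·D + 3·D^2, i.e. c_0 = 0, c_1 = 1/2, c_2 = 3

D^0 f = (5/4)x^6 - 8x^3 - 4x^2
D^1 f = (15/2)x^5 - 24x^2 - 8x
D^2 f = (75/2)x^4 - 48x - 8
matching coefficients of g against c_0 f + c_1 Df + … from the top degree down determines the c_i
solution: c_0 = 0, c_1 = 1/2, c_2 = 3


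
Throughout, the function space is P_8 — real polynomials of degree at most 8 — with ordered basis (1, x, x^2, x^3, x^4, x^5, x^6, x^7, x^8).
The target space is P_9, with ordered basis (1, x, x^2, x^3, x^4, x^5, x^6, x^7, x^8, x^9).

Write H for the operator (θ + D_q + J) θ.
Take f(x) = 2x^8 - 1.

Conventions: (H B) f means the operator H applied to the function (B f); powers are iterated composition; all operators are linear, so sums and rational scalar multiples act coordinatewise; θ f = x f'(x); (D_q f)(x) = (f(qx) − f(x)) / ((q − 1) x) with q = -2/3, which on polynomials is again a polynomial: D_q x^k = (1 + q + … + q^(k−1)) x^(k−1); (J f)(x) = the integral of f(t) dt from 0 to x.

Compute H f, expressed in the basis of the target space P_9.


θ f = 16x^8
θ θ f = 128x^8
D_q θ f = (20176/2187)x^7
J θ f = (16/9)x^9
(θ + D_q + J) θ f = (16/9)x^9 + 128x^8 + (20176/2187)x^7

the result is g(x) = (16/9)x^9 + 128x^8 + (20176/2187)x^7


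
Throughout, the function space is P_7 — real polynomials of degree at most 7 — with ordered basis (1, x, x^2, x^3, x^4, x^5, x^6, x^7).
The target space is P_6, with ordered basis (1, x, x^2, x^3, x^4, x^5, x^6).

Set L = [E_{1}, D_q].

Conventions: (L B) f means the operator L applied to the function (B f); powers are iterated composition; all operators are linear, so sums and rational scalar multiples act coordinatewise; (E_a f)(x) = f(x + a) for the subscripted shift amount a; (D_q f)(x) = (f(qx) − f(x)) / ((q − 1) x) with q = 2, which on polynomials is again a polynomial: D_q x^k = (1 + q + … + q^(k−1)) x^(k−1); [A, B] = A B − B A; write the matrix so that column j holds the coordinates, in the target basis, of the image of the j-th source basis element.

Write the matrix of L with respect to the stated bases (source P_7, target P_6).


image of 1: 0
image of x: 0
image of x^2: 1
image of x^3: 5x + 4
image of x^4: 17x^2 + 27x + 11
image of x^5: 49x^3 + 116x^2 + 94x + 26
image of x^6: 129x^4 + 405x^3 + 490x^2 + 270x + 57
image of x^7: 321x^5 + 1254x^4 + 2015x^3 + 1660x^2 + 699x + 120
each image's coordinates form column j of the matrix

the matrix is [[0, 0, 1, 4, 11, 26, 57, 120]; [0, 0, 0, 5, 27, 94, 270, 699]; [0, 0, 0, 0, 17, 116, 490, 1660]; [0, 0, 0, 0, 0, 49, 405, 2015]; [0, 0, 0, 0, 0, 0, 129, 1254]; [0, 0, 0, 0, 0, 0, 0, 321]; [0, 0, 0, 0, 0, 0, 0, 0]] (rows listed top to bottom)


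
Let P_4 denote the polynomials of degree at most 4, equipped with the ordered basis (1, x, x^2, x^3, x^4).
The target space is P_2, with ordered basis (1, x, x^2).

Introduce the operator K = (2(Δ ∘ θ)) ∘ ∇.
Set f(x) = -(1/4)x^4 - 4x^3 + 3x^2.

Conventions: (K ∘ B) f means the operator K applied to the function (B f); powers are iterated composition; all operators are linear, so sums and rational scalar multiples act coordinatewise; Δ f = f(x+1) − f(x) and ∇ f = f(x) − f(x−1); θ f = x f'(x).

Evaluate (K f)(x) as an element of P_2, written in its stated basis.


the result is g(x) = -18x^2 - 102x - 14

∇ f = -x^3 - (21/2)x^2 + 17x - 27/4
θ ∇ f = -3x^3 - 21x^2 + 17x
Δ θ ∇ f = -9x^2 - 51x - 7
(2(Δ ∘ θ)) ∇ f = -18x^2 - 102x - 14


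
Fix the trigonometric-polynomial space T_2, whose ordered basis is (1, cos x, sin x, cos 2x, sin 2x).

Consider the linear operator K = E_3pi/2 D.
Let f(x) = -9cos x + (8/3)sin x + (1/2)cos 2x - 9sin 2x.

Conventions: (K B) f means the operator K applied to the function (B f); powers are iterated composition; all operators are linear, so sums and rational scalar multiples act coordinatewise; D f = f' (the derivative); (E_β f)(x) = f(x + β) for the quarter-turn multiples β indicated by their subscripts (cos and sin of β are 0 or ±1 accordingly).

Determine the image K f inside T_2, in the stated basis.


g(x) = -9cos x + (8/3)sin x + 18cos 2x + sin 2x

D f = (8/3)cos x + 9sin x - 18cos 2x - sin 2x
E_3pi/2 D f = -9cos x + (8/3)sin x + 18cos 2x + sin 2x


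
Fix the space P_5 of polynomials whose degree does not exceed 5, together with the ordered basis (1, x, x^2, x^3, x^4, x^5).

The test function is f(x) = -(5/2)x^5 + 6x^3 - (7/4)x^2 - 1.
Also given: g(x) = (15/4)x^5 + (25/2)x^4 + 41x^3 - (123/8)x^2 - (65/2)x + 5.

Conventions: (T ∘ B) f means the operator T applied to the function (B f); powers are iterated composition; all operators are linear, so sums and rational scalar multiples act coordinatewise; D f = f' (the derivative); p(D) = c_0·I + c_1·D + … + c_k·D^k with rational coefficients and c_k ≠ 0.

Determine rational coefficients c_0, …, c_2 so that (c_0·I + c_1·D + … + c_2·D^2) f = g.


c_0 = -3/2, c_1 = -1, c_2 = -1

D^0 f = -(5/2)x^5 + 6x^3 - (7/4)x^2 - 1
D^1 f = -(25/2)x^4 + 18x^2 - (7/2)x
D^2 f = -50x^3 + 36x - 7/2
matching coefficients of g against c_0 f + c_1 Df + … from the top degree down determines the c_i
solution: c_0 = -3/2, c_1 = -1, c_2 = -1


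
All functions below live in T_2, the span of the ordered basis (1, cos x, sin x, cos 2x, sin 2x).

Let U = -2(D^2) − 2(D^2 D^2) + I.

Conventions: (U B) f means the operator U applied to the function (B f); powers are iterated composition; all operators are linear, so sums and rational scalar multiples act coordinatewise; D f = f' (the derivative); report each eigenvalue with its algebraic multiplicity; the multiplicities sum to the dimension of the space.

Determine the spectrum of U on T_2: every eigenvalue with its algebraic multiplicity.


λ = -23 (multiplicity 2), λ = 1 (multiplicity 3)

image of 1: 1
image of cos x: cos x
image of sin x: sin x
image of cos 2x: -23cos 2x
image of sin 2x: -23sin 2x
the matrix is diagonal; its diagonal is (1, 1, 1, -23, -23)
for a triangular matrix the eigenvalues are the diagonal entries, with algebraic multiplicity their repetition count


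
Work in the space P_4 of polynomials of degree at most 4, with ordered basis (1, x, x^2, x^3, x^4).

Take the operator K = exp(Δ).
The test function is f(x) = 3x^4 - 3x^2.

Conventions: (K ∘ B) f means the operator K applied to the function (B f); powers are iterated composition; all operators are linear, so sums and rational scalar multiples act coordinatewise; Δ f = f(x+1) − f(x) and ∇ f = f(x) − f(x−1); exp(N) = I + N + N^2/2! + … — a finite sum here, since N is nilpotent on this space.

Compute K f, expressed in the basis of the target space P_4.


the image equals g(x) = 3x^4 + 12x^3 + 33x^2 + 54x + 39

order-1 term: 12x^3 + 18x^2 + 6x
order-2 term: 18x^2 + 36x + 18
order-3 term: 12x + 18
order-4 term: 3
the series for exp(Δ) f terminates at order 4
exp(Δ) f = 3x^4 + 12x^3 + 33x^2 + 54x + 39


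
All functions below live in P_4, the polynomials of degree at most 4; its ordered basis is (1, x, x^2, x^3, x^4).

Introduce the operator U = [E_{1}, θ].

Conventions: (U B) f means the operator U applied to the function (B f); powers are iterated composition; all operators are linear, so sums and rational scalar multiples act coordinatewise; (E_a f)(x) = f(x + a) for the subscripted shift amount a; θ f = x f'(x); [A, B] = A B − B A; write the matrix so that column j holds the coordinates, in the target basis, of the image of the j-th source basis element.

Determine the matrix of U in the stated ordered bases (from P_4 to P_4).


image of 1: 0
image of x: 1
image of x^2: 2x + 2
image of x^3: 3x^2 + 6x + 3
image of x^4: 4x^3 + 12x^2 + 12x + 4
each image's coordinates form column j of the matrix

the matrix is [[0, 1, 2, 3, 4]; [0, 0, 2, 6, 12]; [0, 0, 0, 3, 12]; [0, 0, 0, 0, 4]; [0, 0, 0, 0, 0]] (rows listed top to bottom)


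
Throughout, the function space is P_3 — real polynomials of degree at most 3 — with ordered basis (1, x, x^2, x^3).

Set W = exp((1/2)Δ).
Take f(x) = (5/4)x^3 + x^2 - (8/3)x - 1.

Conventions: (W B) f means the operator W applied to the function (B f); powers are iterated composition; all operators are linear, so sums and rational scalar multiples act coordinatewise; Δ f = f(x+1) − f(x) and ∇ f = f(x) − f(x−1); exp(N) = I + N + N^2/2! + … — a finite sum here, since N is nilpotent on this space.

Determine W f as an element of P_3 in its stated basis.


the image equals g(x) = (5/4)x^3 + (23/8)x^2 + (55/48)x + 13/96

order-1 term: (15/8)x^2 + (23/8)x - 5/24
order-2 term: (15/16)x + 19/16
order-3 term: 5/32
the series for exp((1/2)Δ) f terminates at order 3
exp((1/2)Δ) f = (5/4)x^3 + (23/8)x^2 + (55/48)x + 13/96


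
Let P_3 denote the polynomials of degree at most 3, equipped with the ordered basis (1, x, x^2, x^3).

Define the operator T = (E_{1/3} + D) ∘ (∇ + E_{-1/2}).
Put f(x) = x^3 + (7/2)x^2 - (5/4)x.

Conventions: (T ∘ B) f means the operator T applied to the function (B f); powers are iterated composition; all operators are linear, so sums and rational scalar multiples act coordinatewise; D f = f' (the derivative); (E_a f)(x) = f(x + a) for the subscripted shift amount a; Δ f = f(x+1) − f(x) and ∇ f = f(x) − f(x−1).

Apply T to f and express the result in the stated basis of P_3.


g(x) = x^3 + 9x^2 + (41/3)x - 385/216

∇ f = 3x^2 + 4x - 15/4
E_{-1/2} f = x^3 + 2x^2 - 4x + 11/8
(∇ + E_{-1/2}) f = x^3 + 5x^2 - 19/8
E_{1/3} (∇ + E_{-1/2}) f = x^3 + 6x^2 + (11/3)x - 385/216
D (∇ + E_{-1/2}) f = 3x^2 + 10x
(E_{1/3} + D) (∇ + E_{-1/2}) f = x^3 + 9x^2 + (41/3)x - 385/216


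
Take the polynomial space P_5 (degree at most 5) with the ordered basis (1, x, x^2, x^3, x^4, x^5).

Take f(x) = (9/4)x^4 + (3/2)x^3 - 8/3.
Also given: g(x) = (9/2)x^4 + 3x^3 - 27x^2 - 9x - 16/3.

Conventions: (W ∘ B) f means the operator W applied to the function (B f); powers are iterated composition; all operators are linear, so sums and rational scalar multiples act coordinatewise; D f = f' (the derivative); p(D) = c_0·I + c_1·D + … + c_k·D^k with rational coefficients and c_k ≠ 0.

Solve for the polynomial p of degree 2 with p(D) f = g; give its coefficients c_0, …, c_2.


p(D) = 2·I − D^2, i.e. c_0 = 2, c_1 = 0, c_2 = -1

D^0 f = (9/4)x^4 + (3/2)x^3 - 8/3
D^1 f = 9x^3 + (9/2)x^2
D^2 f = 27x^2 + 9x
matching coefficients of g against c_0 f + c_1 Df + … from the top degree down determines the c_i
solution: c_0 = 2, c_1 = 0, c_2 = -1


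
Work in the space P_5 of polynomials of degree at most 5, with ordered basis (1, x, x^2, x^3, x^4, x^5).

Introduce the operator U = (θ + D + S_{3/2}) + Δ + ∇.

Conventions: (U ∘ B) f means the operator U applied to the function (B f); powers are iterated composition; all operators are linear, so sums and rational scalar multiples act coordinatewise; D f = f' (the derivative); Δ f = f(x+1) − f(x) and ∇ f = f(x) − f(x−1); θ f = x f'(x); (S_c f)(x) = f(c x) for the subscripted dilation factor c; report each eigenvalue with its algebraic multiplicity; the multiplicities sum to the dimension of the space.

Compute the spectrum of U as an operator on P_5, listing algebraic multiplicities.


λ = 1 (multiplicity 1), λ = 5/2 (multiplicity 1), λ = 17/4 (multiplicity 1), λ = 51/8 (multiplicity 1), λ = 145/16 (multiplicity 1), λ = 403/32 (multiplicity 1)

image of 1: 1
image of x: (5/2)x + 3
image of x^2: (17/4)x^2 + 6x
image of x^3: (51/8)x^3 + 9x^2 + 2
image of x^4: (145/16)x^4 + 12x^3 + 8x
image of x^5: (403/32)x^5 + 15x^4 + 20x^2 + 2
the matrix is upper triangular; its diagonal is (1, 5/2, 17/4, 51/8, 145/16, 403/32)
for a triangular matrix the eigenvalues are the diagonal entries, with algebraic multiplicity their repetition count


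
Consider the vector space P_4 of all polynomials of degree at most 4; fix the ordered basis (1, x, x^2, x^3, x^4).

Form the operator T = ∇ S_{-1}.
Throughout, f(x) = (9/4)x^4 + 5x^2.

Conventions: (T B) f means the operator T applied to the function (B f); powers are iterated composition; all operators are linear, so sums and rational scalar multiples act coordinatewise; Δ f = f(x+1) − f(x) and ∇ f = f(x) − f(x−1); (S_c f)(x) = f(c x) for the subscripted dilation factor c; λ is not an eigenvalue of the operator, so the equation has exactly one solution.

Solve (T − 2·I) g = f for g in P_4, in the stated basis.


write g with unknown coordinates in the stated basis and equate coefficients in (T − 2·I) g = f
solving from the highest basis element down gives g = -(9/8)x^4 - (9/4)x^3 + (17/4)x^2 - (11/8)x + 1/4
check: T g = -(9/2)x^3 + (27/2)x^2 - (11/4)x + 1/2
so T g − 2·g = (9/4)x^4 + 5x^2 = f ✓

the result is g(x) = -(9/8)x^4 - (9/4)x^3 + (17/4)x^2 - (11/8)x + 1/4


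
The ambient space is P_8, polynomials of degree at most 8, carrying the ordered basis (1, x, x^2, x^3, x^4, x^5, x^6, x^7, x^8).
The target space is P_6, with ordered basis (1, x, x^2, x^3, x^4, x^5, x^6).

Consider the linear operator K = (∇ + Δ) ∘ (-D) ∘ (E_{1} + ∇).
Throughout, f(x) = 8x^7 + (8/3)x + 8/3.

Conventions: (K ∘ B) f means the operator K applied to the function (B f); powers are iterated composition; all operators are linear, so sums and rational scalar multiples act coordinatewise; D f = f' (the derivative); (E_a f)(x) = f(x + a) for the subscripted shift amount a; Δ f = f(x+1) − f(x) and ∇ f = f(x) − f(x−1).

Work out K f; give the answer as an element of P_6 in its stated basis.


E_{1} f = 8x^7 + 56x^6 + 168x^5 + 280x^4 + 280x^3 + 168x^2 + (176/3)x + 40/3
∇ f = 56x^6 - 168x^5 + 280x^4 - 280x^3 + 168x^2 - 56x + 32/3
(E_{1} + ∇) f = 8x^7 + 112x^6 + 560x^4 + 336x^2 + (8/3)x + 24
D (E_{1} + ∇) f = 56x^6 + 672x^5 + 2240x^3 + 672x + 8/3
(-D) (E_{1} + ∇) f = -56x^6 - 672x^5 - 2240x^3 - 672x - 8/3
∇ (-D) (E_{1} + ∇) f = -336x^5 - 2520x^4 + 5600x^3 - 12600x^2 + 9744x - 3528
Δ (-D) (E_{1} + ∇) f = -336x^5 - 4200x^4 - 7840x^3 - 14280x^2 - 10416x - 3640
(∇ + Δ) (-D) (E_{1} + ∇) f = -672x^5 - 6720x^4 - 2240x^3 - 26880x^2 - 672x - 7168

the image equals g(x) = -672x^5 - 6720x^4 - 2240x^3 - 26880x^2 - 672x - 7168


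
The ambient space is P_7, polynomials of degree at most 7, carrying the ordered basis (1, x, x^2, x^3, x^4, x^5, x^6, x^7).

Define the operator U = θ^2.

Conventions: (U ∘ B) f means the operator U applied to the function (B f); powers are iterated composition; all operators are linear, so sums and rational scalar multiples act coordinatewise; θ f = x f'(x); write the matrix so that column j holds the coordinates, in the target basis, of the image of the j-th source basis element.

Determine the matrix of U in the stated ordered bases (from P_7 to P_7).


image of 1: 0
image of x: x
image of x^2: 4x^2
image of x^3: 9x^3
image of x^4: 16x^4
image of x^5: 25x^5
image of x^6: 36x^6
image of x^7: 49x^7
each image's coordinates form column j of the matrix

the matrix is [[0, 0, 0, 0, 0, 0, 0, 0]; [0, 1, 0, 0, 0, 0, 0, 0]; [0, 0, 4, 0, 0, 0, 0, 0]; [0, 0, 0, 9, 0, 0, 0, 0]; [0, 0, 0, 0, 16, 0, 0, 0]; [0, 0, 0, 0, 0, 25, 0, 0]; [0, 0, 0, 0, 0, 0, 36, 0]; [0, 0, 0, 0, 0, 0, 0, 49]] (rows listed top to bottom)


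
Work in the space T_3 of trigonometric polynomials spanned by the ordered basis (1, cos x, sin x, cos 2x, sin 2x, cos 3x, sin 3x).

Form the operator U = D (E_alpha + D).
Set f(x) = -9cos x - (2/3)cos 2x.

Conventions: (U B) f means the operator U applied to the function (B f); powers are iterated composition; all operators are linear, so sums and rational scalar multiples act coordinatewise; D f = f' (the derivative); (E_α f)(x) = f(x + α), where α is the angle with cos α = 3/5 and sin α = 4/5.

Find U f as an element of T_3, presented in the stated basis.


the result is g(x) = (81/5)cos x + (27/5)sin x + (296/75)cos 2x - (28/75)sin 2x

E_alpha f = -(27/5)cos x + (36/5)sin x + (14/75)cos 2x + (16/25)sin 2x
D f = 9sin x + (4/3)sin 2x
(E_alpha + D) f = -(27/5)cos x + (81/5)sin x + (14/75)cos 2x + (148/75)sin 2x
D (E_alpha + D) f = (81/5)cos x + (27/5)sin x + (296/75)cos 2x - (28/75)sin 2x


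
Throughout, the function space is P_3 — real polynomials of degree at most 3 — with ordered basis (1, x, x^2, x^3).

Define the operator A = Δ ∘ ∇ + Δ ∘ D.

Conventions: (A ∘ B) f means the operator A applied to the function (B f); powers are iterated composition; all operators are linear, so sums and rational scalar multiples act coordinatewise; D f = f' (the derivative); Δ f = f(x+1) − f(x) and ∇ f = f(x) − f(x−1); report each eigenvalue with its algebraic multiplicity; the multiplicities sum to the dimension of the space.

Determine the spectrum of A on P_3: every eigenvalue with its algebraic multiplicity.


image of 1: 0
image of x: 0
image of x^2: 4
image of x^3: 12x + 3
the matrix is upper triangular; its diagonal is (0, 0, 0, 0)
for a triangular matrix the eigenvalues are the diagonal entries, with algebraic multiplicity their repetition count

λ = 0 (multiplicity 4)


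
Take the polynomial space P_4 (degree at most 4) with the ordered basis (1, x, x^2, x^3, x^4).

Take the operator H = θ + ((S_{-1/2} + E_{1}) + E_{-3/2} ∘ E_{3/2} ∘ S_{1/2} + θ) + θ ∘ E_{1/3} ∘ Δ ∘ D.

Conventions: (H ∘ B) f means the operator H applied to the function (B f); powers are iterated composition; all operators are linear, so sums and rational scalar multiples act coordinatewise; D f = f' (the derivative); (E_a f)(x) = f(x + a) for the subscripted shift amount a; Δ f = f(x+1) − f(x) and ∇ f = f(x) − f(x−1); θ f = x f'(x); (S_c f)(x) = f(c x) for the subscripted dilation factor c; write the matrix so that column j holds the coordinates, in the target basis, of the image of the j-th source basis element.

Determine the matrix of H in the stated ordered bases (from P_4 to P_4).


the matrix is [[3, 1, 1, 1, 1]; [0, 3, 2, 9, 24]; [0, 0, 11/2, 3, 30]; [0, 0, 0, 7, 4]; [0, 0, 0, 0, 73/8]] (rows listed top to bottom)

image of 1: 3
image of x: 3x + 1
image of x^2: (11/2)x^2 + 2x + 1
image of x^3: 7x^3 + 3x^2 + 9x + 1
image of x^4: (73/8)x^4 + 4x^3 + 30x^2 + 24x + 1
each image's coordinates form column j of the matrix


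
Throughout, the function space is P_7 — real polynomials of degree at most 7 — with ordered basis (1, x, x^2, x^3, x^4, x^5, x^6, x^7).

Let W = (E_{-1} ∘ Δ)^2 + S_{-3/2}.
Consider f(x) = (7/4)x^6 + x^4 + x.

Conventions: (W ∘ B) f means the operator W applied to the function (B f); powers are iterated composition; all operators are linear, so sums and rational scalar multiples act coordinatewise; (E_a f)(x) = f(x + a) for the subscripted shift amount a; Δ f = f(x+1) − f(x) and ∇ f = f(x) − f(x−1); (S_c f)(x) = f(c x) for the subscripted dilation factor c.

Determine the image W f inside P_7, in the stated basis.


Δ f = (21/2)x^5 + (105/4)x^4 + 39x^3 + (129/4)x^2 + (29/2)x + 15/4
E_{-1} Δ f = (21/2)x^5 - (105/4)x^4 + 39x^3 - (129/4)x^2 + (29/2)x - 7/4
Δ (E_{-1} ∘ Δ) f = (105/2)x^4 + (129/2)x^2 + 11/2
E_{-1} Δ (E_{-1} ∘ Δ) f = (105/2)x^4 - 210x^3 + (759/2)x^2 - 339x + 245/2
S_{-3/2} f = (5103/256)x^6 + (81/16)x^4 - (3/2)x
((E_{-1} ∘ Δ)^2 + S_{-3/2}) f = (5103/256)x^6 + (921/16)x^4 - 210x^3 + (759/2)x^2 - (681/2)x + 245/2

g(x) = (5103/256)x^6 + (921/16)x^4 - 210x^3 + (759/2)x^2 - (681/2)x + 245/2


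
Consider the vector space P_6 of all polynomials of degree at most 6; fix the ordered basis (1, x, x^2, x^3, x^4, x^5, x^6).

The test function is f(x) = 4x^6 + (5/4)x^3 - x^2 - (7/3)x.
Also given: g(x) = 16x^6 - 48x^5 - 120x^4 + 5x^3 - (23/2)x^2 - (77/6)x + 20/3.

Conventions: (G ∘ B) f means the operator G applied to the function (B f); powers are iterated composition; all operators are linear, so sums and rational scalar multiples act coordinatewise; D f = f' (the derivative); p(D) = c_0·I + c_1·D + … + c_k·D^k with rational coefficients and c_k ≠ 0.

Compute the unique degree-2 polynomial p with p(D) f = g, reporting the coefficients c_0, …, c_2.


D^0 f = 4x^6 + (5/4)x^3 - x^2 - (7/3)x
D^1 f = 24x^5 + (15/4)x^2 - 2x - 7/3
D^2 f = 120x^4 + (15/2)x - 2
matching coefficients of g against c_0 f + c_1 Df + … from the top degree down determines the c_i
solution: c_0 = 4, c_1 = -2, c_2 = -1

p(D) = 4·I − 2·D − D^2, i.e. c_0 = 4, c_1 = -2, c_2 = -1


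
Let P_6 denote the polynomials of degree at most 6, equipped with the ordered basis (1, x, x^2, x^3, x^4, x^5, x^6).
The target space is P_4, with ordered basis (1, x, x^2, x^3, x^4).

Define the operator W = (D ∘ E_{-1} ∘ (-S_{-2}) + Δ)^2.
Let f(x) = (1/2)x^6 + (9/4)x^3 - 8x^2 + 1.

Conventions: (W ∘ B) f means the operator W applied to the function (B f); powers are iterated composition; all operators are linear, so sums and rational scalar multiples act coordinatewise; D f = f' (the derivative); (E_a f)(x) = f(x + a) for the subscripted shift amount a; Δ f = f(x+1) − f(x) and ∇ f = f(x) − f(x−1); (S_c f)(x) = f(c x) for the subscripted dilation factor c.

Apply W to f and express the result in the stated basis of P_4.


the image equals g(x) = -31185x^4 + 61020x^3 - 43335x^2 + (24291/2)x - 428

S_{-2} f = 32x^6 - 18x^3 - 32x^2 + 1
(-S_{-2}) f = -32x^6 + 18x^3 + 32x^2 - 1
E_{-1} (-S_{-2}) f = -32x^6 + 192x^5 - 480x^4 + 658x^3 - 502x^2 + 182x - 19
D E_{-1} (-S_{-2}) f = -192x^5 + 960x^4 - 1920x^3 + 1974x^2 - 1004x + 182
Δ f = 3x^5 + (15/2)x^4 + 10x^3 + (57/4)x^2 - (25/4)x - 21/4
(D ∘ E_{-1} ∘ (-S_{-2}) + Δ) f = -189x^5 + (1935/2)x^4 - 1910x^3 + (7953/4)x^2 - (4041/4)x + 707/4
S_{-2} (D ∘ E_{-1} ∘ (-S_{-2}) + Δ) f = 6048x^5 + 15480x^4 + 15280x^3 + 7953x^2 + (4041/2)x + 707/4
(-S_{-2}) (D ∘ E_{-1} ∘ (-S_{-2}) + Δ) f = -6048x^5 - 15480x^4 - 15280x^3 - 7953x^2 - (4041/2)x - 707/4
E_{-1} (-S_{-2}) (D ∘ E_{-1} ∘ (-S_{-2}) + Δ) f = -6048x^5 + 14760x^4 - 13840x^3 + 5487x^2 - (549/2)x - 1045/4
D E_{-1} (-S_{-2}) (D ∘ E_{-1} ∘ (-S_{-2}) + Δ) f = -30240x^4 + 59040x^3 - 41520x^2 + 10974x - 549/2
Δ (D ∘ E_{-1} ∘ (-S_{-2}) + Δ) f = -945x^4 + 1980x^3 - 1815x^2 + (2343/2)x - 307/2
(D ∘ E_{-1} ∘ (-S_{-2}) + Δ) (D ∘ E_{-1} ∘ (-S_{-2}) + Δ) f = -31185x^4 + 61020x^3 - 43335x^2 + (24291/2)x - 428


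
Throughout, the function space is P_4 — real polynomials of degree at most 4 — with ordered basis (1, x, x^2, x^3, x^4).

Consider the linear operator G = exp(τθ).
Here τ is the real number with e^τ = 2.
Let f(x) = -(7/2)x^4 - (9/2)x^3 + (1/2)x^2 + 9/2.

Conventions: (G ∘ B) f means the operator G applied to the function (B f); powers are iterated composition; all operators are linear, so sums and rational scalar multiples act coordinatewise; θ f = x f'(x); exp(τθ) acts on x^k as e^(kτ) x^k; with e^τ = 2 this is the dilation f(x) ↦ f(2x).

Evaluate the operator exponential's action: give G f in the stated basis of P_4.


the result is g(x) = -56x^4 - 36x^3 + 2x^2 + 9/2

exp(τθ) x^k = e^(kτ) x^k; with e^τ = 2 this sends x^k to 2^k x^k
x^2 ↦ 4 x^2
x^3 ↦ 8 x^3
x^4 ↦ 16 x^4
applying this coordinatewise to f: exp(τθ) f = -56x^4 - 36x^3 + 2x^2 + 9/2


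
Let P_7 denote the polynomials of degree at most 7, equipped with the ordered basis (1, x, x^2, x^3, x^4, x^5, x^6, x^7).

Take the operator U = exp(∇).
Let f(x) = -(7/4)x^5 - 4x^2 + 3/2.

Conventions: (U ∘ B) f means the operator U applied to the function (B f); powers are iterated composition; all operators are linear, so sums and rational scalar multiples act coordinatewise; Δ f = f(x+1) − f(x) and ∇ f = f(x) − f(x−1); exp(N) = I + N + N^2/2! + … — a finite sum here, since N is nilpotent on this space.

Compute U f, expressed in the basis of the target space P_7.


the image equals g(x) = -(7/4)x^5 - (35/4)x^4 + (27/2)x^2 - (67/4)x - 2

order-1 term: -(35/4)x^4 + (35/2)x^3 - (35/2)x^2 + (3/4)x + 9/4
order-2 term: -(35/2)x^3 + (105/2)x^2 - (245/4)x + 89/4
order-3 term: -(35/2)x^2 + (105/2)x - 175/4
order-4 term: -(35/4)x + 35/2
order-5 term: -7/4
the series for exp(∇) f terminates at order 5
exp(∇) f = -(7/4)x^5 - (35/4)x^4 + (27/2)x^2 - (67/4)x - 2


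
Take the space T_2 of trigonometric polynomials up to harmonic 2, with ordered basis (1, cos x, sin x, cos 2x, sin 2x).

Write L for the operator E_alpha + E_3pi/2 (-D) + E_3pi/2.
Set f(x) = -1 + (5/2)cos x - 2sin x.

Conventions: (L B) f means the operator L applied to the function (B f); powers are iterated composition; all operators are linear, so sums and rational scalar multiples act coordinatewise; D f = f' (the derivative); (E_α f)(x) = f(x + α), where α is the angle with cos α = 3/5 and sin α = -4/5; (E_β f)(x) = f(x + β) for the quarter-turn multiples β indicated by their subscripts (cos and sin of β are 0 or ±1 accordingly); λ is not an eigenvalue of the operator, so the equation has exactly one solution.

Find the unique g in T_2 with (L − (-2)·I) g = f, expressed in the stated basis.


g(x) = -1/4 + (2/29)cos x - (77/58)sin x

write g with unknown coordinates in the stated basis and equate coefficients in (L − (-2)·I) g = f
solving from the highest basis element down gives g = -1/4 + (2/29)cos x - (77/58)sin x
check: L g = -1/2 + (137/58)cos x + (19/29)sin x
so L g − (-2)·g = -1 + (5/2)cos x - 2sin x = f ✓


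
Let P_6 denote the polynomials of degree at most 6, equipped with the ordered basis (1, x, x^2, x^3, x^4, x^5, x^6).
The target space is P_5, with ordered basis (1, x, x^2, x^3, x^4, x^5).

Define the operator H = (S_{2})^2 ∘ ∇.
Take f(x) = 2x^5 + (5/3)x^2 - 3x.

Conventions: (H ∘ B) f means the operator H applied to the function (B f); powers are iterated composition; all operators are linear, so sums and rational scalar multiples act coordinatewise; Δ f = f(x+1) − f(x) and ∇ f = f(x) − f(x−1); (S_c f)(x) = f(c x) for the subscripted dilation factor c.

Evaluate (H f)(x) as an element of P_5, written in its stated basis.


the result is g(x) = 2560x^4 - 1280x^3 + 320x^2 - (80/3)x - 8/3

∇ f = 10x^4 - 20x^3 + 20x^2 - (20/3)x - 8/3
S_{2} ∇ f = 160x^4 - 160x^3 + 80x^2 - (40/3)x - 8/3
S_{2} S_{2} ∇ f = 2560x^4 - 1280x^3 + 320x^2 - (80/3)x - 8/3


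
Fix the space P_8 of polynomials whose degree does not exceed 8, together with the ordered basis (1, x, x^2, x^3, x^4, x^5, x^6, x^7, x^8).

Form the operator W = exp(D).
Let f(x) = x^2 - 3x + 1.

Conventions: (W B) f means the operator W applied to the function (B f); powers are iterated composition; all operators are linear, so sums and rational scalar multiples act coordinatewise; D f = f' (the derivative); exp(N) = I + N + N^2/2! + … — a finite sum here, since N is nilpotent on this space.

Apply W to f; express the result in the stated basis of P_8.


order-1 term: 2x - 3
order-2 term: 1
the series for exp(D) f terminates at order 2
exp(D) f = x^2 - x - 1

the result is g(x) = x^2 - x - 1


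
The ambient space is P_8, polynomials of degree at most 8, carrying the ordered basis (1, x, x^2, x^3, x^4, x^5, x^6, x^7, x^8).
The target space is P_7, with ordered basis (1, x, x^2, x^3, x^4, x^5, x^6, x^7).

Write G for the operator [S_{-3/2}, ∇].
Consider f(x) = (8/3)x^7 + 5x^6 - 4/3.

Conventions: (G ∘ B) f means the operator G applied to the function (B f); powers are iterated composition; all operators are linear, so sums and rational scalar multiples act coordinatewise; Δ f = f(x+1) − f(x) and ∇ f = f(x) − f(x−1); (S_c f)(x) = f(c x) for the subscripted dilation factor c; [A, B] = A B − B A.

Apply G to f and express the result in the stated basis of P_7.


the result is g(x) = (8505/16)x^6 - (35235/32)x^5 + (162675/64)x^4 - (11025/4)x^3 + (113175/64)x^2 - (21685/32)x + 19235/192

∇ f = (56/3)x^6 - 26x^5 + (55/3)x^4 + (20/3)x^3 - 19x^2 + (34/3)x - 7/3
S_{-3/2} ∇ f = (1701/8)x^6 + (3159/16)x^5 + (1485/16)x^4 - (45/2)x^3 - (171/4)x^2 - 17x - 7/3
S_{-3/2} f = -(729/16)x^7 + (3645/64)x^6 - 4/3
∇ S_{-3/2} f = -(5103/16)x^6 + (41553/32)x^5 - (156735/64)x^4 + (10935/4)x^3 - (115911/64)x^2 + (21141/32)x - 6561/64
[S_{-3/2}, ∇] f = (8505/16)x^6 - (35235/32)x^5 + (162675/64)x^4 - (11025/4)x^3 + (113175/64)x^2 - (21685/32)x + 19235/192
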